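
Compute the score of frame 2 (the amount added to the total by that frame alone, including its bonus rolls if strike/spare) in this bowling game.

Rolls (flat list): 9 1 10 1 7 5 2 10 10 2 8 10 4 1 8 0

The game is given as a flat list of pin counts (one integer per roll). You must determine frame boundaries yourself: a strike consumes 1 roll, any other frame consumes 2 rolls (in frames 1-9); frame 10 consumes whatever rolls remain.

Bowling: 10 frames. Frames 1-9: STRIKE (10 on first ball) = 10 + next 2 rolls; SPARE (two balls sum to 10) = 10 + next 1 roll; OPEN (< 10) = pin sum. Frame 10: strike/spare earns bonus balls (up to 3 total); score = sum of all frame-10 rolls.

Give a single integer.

Answer: 18

Derivation:
Frame 1: SPARE (9+1=10). 10 + next roll (10) = 20. Cumulative: 20
Frame 2: STRIKE. 10 + next two rolls (1+7) = 18. Cumulative: 38
Frame 3: OPEN (1+7=8). Cumulative: 46
Frame 4: OPEN (5+2=7). Cumulative: 53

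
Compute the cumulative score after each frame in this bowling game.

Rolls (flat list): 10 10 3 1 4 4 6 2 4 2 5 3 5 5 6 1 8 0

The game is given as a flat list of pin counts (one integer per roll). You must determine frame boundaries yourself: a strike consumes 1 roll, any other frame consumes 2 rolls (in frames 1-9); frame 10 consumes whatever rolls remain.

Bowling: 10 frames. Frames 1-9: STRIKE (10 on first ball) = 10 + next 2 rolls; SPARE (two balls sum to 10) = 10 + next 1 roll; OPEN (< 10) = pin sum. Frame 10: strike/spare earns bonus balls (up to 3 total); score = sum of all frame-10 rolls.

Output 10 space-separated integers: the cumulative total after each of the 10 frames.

Frame 1: STRIKE. 10 + next two rolls (10+3) = 23. Cumulative: 23
Frame 2: STRIKE. 10 + next two rolls (3+1) = 14. Cumulative: 37
Frame 3: OPEN (3+1=4). Cumulative: 41
Frame 4: OPEN (4+4=8). Cumulative: 49
Frame 5: OPEN (6+2=8). Cumulative: 57
Frame 6: OPEN (4+2=6). Cumulative: 63
Frame 7: OPEN (5+3=8). Cumulative: 71
Frame 8: SPARE (5+5=10). 10 + next roll (6) = 16. Cumulative: 87
Frame 9: OPEN (6+1=7). Cumulative: 94
Frame 10: OPEN. Sum of all frame-10 rolls (8+0) = 8. Cumulative: 102

Answer: 23 37 41 49 57 63 71 87 94 102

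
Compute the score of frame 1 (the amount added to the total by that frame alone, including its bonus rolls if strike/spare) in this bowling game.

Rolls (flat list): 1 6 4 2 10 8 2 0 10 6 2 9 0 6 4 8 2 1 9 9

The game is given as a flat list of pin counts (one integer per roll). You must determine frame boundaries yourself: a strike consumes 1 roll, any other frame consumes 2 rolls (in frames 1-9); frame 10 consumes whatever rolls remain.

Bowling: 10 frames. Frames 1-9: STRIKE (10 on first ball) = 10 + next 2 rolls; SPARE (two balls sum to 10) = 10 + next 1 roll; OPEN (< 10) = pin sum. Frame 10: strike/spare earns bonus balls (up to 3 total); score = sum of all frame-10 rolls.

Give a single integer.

Answer: 7

Derivation:
Frame 1: OPEN (1+6=7). Cumulative: 7
Frame 2: OPEN (4+2=6). Cumulative: 13
Frame 3: STRIKE. 10 + next two rolls (8+2) = 20. Cumulative: 33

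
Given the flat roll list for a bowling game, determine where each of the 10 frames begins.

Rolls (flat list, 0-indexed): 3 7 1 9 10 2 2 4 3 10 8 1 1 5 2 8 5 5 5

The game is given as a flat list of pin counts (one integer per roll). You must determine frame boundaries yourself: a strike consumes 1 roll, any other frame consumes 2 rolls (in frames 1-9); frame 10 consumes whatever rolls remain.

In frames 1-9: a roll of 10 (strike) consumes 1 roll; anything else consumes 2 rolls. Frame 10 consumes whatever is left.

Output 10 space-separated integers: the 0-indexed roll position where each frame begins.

Answer: 0 2 4 5 7 9 10 12 14 16

Derivation:
Frame 1 starts at roll index 0: rolls=3,7 (sum=10), consumes 2 rolls
Frame 2 starts at roll index 2: rolls=1,9 (sum=10), consumes 2 rolls
Frame 3 starts at roll index 4: roll=10 (strike), consumes 1 roll
Frame 4 starts at roll index 5: rolls=2,2 (sum=4), consumes 2 rolls
Frame 5 starts at roll index 7: rolls=4,3 (sum=7), consumes 2 rolls
Frame 6 starts at roll index 9: roll=10 (strike), consumes 1 roll
Frame 7 starts at roll index 10: rolls=8,1 (sum=9), consumes 2 rolls
Frame 8 starts at roll index 12: rolls=1,5 (sum=6), consumes 2 rolls
Frame 9 starts at roll index 14: rolls=2,8 (sum=10), consumes 2 rolls
Frame 10 starts at roll index 16: 3 remaining rolls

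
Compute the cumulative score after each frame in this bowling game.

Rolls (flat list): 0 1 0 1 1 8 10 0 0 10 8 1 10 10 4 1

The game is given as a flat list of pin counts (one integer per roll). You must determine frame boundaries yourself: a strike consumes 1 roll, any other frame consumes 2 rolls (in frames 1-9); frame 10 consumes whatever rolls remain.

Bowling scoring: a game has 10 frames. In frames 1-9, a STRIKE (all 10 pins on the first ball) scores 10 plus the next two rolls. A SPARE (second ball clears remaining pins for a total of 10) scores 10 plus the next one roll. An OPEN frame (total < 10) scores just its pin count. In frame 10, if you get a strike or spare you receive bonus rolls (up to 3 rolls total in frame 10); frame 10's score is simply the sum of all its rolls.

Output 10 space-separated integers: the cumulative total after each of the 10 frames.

Answer: 1 2 11 21 21 40 49 73 88 93

Derivation:
Frame 1: OPEN (0+1=1). Cumulative: 1
Frame 2: OPEN (0+1=1). Cumulative: 2
Frame 3: OPEN (1+8=9). Cumulative: 11
Frame 4: STRIKE. 10 + next two rolls (0+0) = 10. Cumulative: 21
Frame 5: OPEN (0+0=0). Cumulative: 21
Frame 6: STRIKE. 10 + next two rolls (8+1) = 19. Cumulative: 40
Frame 7: OPEN (8+1=9). Cumulative: 49
Frame 8: STRIKE. 10 + next two rolls (10+4) = 24. Cumulative: 73
Frame 9: STRIKE. 10 + next two rolls (4+1) = 15. Cumulative: 88
Frame 10: OPEN. Sum of all frame-10 rolls (4+1) = 5. Cumulative: 93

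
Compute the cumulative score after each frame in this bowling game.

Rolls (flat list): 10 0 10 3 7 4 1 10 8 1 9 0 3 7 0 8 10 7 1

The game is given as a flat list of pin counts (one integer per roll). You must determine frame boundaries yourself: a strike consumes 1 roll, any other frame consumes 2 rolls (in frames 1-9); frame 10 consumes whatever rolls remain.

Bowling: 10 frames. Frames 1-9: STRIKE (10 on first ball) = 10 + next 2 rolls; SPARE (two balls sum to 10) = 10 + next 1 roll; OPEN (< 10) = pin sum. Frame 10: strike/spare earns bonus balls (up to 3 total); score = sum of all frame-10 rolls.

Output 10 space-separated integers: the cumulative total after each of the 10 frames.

Answer: 20 33 47 52 71 80 89 99 107 125

Derivation:
Frame 1: STRIKE. 10 + next two rolls (0+10) = 20. Cumulative: 20
Frame 2: SPARE (0+10=10). 10 + next roll (3) = 13. Cumulative: 33
Frame 3: SPARE (3+7=10). 10 + next roll (4) = 14. Cumulative: 47
Frame 4: OPEN (4+1=5). Cumulative: 52
Frame 5: STRIKE. 10 + next two rolls (8+1) = 19. Cumulative: 71
Frame 6: OPEN (8+1=9). Cumulative: 80
Frame 7: OPEN (9+0=9). Cumulative: 89
Frame 8: SPARE (3+7=10). 10 + next roll (0) = 10. Cumulative: 99
Frame 9: OPEN (0+8=8). Cumulative: 107
Frame 10: STRIKE. Sum of all frame-10 rolls (10+7+1) = 18. Cumulative: 125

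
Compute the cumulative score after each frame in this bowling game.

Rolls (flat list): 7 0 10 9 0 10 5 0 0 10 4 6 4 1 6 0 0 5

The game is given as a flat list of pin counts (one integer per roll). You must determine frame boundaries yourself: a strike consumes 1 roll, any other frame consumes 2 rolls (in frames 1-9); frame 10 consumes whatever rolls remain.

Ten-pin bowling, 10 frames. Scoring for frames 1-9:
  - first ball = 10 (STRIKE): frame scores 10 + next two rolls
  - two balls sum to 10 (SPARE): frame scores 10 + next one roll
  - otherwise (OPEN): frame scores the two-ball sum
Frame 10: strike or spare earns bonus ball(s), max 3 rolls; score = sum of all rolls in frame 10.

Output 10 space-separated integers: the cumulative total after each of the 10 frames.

Answer: 7 26 35 50 55 69 83 88 94 99

Derivation:
Frame 1: OPEN (7+0=7). Cumulative: 7
Frame 2: STRIKE. 10 + next two rolls (9+0) = 19. Cumulative: 26
Frame 3: OPEN (9+0=9). Cumulative: 35
Frame 4: STRIKE. 10 + next two rolls (5+0) = 15. Cumulative: 50
Frame 5: OPEN (5+0=5). Cumulative: 55
Frame 6: SPARE (0+10=10). 10 + next roll (4) = 14. Cumulative: 69
Frame 7: SPARE (4+6=10). 10 + next roll (4) = 14. Cumulative: 83
Frame 8: OPEN (4+1=5). Cumulative: 88
Frame 9: OPEN (6+0=6). Cumulative: 94
Frame 10: OPEN. Sum of all frame-10 rolls (0+5) = 5. Cumulative: 99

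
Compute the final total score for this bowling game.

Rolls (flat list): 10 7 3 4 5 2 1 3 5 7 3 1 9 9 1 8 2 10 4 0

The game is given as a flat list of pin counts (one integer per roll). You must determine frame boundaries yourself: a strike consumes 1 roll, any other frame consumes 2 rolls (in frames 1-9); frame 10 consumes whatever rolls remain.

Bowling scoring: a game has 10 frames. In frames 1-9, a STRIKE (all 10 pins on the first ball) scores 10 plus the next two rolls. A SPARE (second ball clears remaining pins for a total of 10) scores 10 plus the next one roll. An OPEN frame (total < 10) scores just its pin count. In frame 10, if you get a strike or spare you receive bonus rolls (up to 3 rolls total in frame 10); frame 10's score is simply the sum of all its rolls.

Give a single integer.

Frame 1: STRIKE. 10 + next two rolls (7+3) = 20. Cumulative: 20
Frame 2: SPARE (7+3=10). 10 + next roll (4) = 14. Cumulative: 34
Frame 3: OPEN (4+5=9). Cumulative: 43
Frame 4: OPEN (2+1=3). Cumulative: 46
Frame 5: OPEN (3+5=8). Cumulative: 54
Frame 6: SPARE (7+3=10). 10 + next roll (1) = 11. Cumulative: 65
Frame 7: SPARE (1+9=10). 10 + next roll (9) = 19. Cumulative: 84
Frame 8: SPARE (9+1=10). 10 + next roll (8) = 18. Cumulative: 102
Frame 9: SPARE (8+2=10). 10 + next roll (10) = 20. Cumulative: 122
Frame 10: STRIKE. Sum of all frame-10 rolls (10+4+0) = 14. Cumulative: 136

Answer: 136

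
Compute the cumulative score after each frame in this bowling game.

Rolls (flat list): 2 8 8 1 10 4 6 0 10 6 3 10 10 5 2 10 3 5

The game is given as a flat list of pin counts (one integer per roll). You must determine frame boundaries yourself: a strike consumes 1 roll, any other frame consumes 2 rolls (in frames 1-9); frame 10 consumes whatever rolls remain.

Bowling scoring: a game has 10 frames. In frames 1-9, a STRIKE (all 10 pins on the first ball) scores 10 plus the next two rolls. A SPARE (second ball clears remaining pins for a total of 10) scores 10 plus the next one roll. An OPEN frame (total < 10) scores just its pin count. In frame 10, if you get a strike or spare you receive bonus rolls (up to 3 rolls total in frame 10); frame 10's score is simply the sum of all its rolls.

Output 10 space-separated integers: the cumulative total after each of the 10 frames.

Frame 1: SPARE (2+8=10). 10 + next roll (8) = 18. Cumulative: 18
Frame 2: OPEN (8+1=9). Cumulative: 27
Frame 3: STRIKE. 10 + next two rolls (4+6) = 20. Cumulative: 47
Frame 4: SPARE (4+6=10). 10 + next roll (0) = 10. Cumulative: 57
Frame 5: SPARE (0+10=10). 10 + next roll (6) = 16. Cumulative: 73
Frame 6: OPEN (6+3=9). Cumulative: 82
Frame 7: STRIKE. 10 + next two rolls (10+5) = 25. Cumulative: 107
Frame 8: STRIKE. 10 + next two rolls (5+2) = 17. Cumulative: 124
Frame 9: OPEN (5+2=7). Cumulative: 131
Frame 10: STRIKE. Sum of all frame-10 rolls (10+3+5) = 18. Cumulative: 149

Answer: 18 27 47 57 73 82 107 124 131 149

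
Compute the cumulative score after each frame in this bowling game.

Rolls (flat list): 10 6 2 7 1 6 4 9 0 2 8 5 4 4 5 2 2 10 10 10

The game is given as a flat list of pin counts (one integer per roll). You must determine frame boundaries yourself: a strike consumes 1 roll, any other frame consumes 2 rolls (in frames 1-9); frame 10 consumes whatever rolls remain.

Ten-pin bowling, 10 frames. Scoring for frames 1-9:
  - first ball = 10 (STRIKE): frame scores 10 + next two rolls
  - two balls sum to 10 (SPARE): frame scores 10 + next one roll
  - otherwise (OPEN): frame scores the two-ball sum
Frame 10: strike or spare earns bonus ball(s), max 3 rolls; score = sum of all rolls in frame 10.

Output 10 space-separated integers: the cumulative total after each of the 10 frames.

Frame 1: STRIKE. 10 + next two rolls (6+2) = 18. Cumulative: 18
Frame 2: OPEN (6+2=8). Cumulative: 26
Frame 3: OPEN (7+1=8). Cumulative: 34
Frame 4: SPARE (6+4=10). 10 + next roll (9) = 19. Cumulative: 53
Frame 5: OPEN (9+0=9). Cumulative: 62
Frame 6: SPARE (2+8=10). 10 + next roll (5) = 15. Cumulative: 77
Frame 7: OPEN (5+4=9). Cumulative: 86
Frame 8: OPEN (4+5=9). Cumulative: 95
Frame 9: OPEN (2+2=4). Cumulative: 99
Frame 10: STRIKE. Sum of all frame-10 rolls (10+10+10) = 30. Cumulative: 129

Answer: 18 26 34 53 62 77 86 95 99 129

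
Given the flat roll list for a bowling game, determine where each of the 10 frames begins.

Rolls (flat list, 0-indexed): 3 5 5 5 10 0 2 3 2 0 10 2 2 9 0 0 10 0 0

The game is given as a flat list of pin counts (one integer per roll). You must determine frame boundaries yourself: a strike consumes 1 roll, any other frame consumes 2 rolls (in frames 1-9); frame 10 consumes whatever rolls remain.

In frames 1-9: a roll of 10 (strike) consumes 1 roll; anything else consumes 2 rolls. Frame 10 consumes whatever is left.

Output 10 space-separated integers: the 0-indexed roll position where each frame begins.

Answer: 0 2 4 5 7 9 11 13 15 17

Derivation:
Frame 1 starts at roll index 0: rolls=3,5 (sum=8), consumes 2 rolls
Frame 2 starts at roll index 2: rolls=5,5 (sum=10), consumes 2 rolls
Frame 3 starts at roll index 4: roll=10 (strike), consumes 1 roll
Frame 4 starts at roll index 5: rolls=0,2 (sum=2), consumes 2 rolls
Frame 5 starts at roll index 7: rolls=3,2 (sum=5), consumes 2 rolls
Frame 6 starts at roll index 9: rolls=0,10 (sum=10), consumes 2 rolls
Frame 7 starts at roll index 11: rolls=2,2 (sum=4), consumes 2 rolls
Frame 8 starts at roll index 13: rolls=9,0 (sum=9), consumes 2 rolls
Frame 9 starts at roll index 15: rolls=0,10 (sum=10), consumes 2 rolls
Frame 10 starts at roll index 17: 2 remaining rolls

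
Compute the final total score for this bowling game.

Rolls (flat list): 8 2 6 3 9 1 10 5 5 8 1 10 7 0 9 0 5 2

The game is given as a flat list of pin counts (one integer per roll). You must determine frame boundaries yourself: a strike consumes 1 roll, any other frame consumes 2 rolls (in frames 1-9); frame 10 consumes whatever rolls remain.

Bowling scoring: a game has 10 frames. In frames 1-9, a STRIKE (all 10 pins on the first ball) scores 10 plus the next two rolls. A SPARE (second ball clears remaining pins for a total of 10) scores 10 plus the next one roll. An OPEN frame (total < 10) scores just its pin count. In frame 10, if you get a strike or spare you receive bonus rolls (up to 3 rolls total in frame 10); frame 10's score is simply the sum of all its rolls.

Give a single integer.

Answer: 132

Derivation:
Frame 1: SPARE (8+2=10). 10 + next roll (6) = 16. Cumulative: 16
Frame 2: OPEN (6+3=9). Cumulative: 25
Frame 3: SPARE (9+1=10). 10 + next roll (10) = 20. Cumulative: 45
Frame 4: STRIKE. 10 + next two rolls (5+5) = 20. Cumulative: 65
Frame 5: SPARE (5+5=10). 10 + next roll (8) = 18. Cumulative: 83
Frame 6: OPEN (8+1=9). Cumulative: 92
Frame 7: STRIKE. 10 + next two rolls (7+0) = 17. Cumulative: 109
Frame 8: OPEN (7+0=7). Cumulative: 116
Frame 9: OPEN (9+0=9). Cumulative: 125
Frame 10: OPEN. Sum of all frame-10 rolls (5+2) = 7. Cumulative: 132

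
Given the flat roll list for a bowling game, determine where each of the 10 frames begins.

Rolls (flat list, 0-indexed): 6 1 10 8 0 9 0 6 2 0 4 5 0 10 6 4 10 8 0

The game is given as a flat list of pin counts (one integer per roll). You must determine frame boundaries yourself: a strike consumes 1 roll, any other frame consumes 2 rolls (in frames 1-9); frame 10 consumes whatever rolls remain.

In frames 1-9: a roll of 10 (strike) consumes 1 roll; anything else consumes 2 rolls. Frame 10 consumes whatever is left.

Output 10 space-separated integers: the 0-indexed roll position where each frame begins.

Answer: 0 2 3 5 7 9 11 13 14 16

Derivation:
Frame 1 starts at roll index 0: rolls=6,1 (sum=7), consumes 2 rolls
Frame 2 starts at roll index 2: roll=10 (strike), consumes 1 roll
Frame 3 starts at roll index 3: rolls=8,0 (sum=8), consumes 2 rolls
Frame 4 starts at roll index 5: rolls=9,0 (sum=9), consumes 2 rolls
Frame 5 starts at roll index 7: rolls=6,2 (sum=8), consumes 2 rolls
Frame 6 starts at roll index 9: rolls=0,4 (sum=4), consumes 2 rolls
Frame 7 starts at roll index 11: rolls=5,0 (sum=5), consumes 2 rolls
Frame 8 starts at roll index 13: roll=10 (strike), consumes 1 roll
Frame 9 starts at roll index 14: rolls=6,4 (sum=10), consumes 2 rolls
Frame 10 starts at roll index 16: 3 remaining rolls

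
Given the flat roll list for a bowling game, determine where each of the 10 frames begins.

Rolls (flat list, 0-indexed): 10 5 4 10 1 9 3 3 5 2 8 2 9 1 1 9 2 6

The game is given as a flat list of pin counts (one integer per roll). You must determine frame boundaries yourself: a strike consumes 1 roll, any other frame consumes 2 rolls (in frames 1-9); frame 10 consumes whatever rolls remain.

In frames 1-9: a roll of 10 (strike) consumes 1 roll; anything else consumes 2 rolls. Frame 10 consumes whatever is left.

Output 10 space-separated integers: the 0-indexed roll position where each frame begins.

Frame 1 starts at roll index 0: roll=10 (strike), consumes 1 roll
Frame 2 starts at roll index 1: rolls=5,4 (sum=9), consumes 2 rolls
Frame 3 starts at roll index 3: roll=10 (strike), consumes 1 roll
Frame 4 starts at roll index 4: rolls=1,9 (sum=10), consumes 2 rolls
Frame 5 starts at roll index 6: rolls=3,3 (sum=6), consumes 2 rolls
Frame 6 starts at roll index 8: rolls=5,2 (sum=7), consumes 2 rolls
Frame 7 starts at roll index 10: rolls=8,2 (sum=10), consumes 2 rolls
Frame 8 starts at roll index 12: rolls=9,1 (sum=10), consumes 2 rolls
Frame 9 starts at roll index 14: rolls=1,9 (sum=10), consumes 2 rolls
Frame 10 starts at roll index 16: 2 remaining rolls

Answer: 0 1 3 4 6 8 10 12 14 16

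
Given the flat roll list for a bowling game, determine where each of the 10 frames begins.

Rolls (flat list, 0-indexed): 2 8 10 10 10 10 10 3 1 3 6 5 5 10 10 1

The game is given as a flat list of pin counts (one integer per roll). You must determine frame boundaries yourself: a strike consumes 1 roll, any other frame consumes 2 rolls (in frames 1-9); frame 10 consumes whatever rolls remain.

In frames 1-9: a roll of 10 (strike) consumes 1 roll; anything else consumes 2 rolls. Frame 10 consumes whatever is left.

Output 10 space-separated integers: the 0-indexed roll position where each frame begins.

Frame 1 starts at roll index 0: rolls=2,8 (sum=10), consumes 2 rolls
Frame 2 starts at roll index 2: roll=10 (strike), consumes 1 roll
Frame 3 starts at roll index 3: roll=10 (strike), consumes 1 roll
Frame 4 starts at roll index 4: roll=10 (strike), consumes 1 roll
Frame 5 starts at roll index 5: roll=10 (strike), consumes 1 roll
Frame 6 starts at roll index 6: roll=10 (strike), consumes 1 roll
Frame 7 starts at roll index 7: rolls=3,1 (sum=4), consumes 2 rolls
Frame 8 starts at roll index 9: rolls=3,6 (sum=9), consumes 2 rolls
Frame 9 starts at roll index 11: rolls=5,5 (sum=10), consumes 2 rolls
Frame 10 starts at roll index 13: 3 remaining rolls

Answer: 0 2 3 4 5 6 7 9 11 13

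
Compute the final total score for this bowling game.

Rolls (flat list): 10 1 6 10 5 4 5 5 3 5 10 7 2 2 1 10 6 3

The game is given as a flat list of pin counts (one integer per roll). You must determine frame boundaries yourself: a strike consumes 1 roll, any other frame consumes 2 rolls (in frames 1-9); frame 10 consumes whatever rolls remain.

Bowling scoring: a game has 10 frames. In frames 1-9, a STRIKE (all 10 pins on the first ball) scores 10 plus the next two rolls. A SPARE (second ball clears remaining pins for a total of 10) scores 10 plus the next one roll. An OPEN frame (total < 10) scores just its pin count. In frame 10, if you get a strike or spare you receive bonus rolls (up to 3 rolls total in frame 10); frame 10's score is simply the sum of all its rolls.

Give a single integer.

Frame 1: STRIKE. 10 + next two rolls (1+6) = 17. Cumulative: 17
Frame 2: OPEN (1+6=7). Cumulative: 24
Frame 3: STRIKE. 10 + next two rolls (5+4) = 19. Cumulative: 43
Frame 4: OPEN (5+4=9). Cumulative: 52
Frame 5: SPARE (5+5=10). 10 + next roll (3) = 13. Cumulative: 65
Frame 6: OPEN (3+5=8). Cumulative: 73
Frame 7: STRIKE. 10 + next two rolls (7+2) = 19. Cumulative: 92
Frame 8: OPEN (7+2=9). Cumulative: 101
Frame 9: OPEN (2+1=3). Cumulative: 104
Frame 10: STRIKE. Sum of all frame-10 rolls (10+6+3) = 19. Cumulative: 123

Answer: 123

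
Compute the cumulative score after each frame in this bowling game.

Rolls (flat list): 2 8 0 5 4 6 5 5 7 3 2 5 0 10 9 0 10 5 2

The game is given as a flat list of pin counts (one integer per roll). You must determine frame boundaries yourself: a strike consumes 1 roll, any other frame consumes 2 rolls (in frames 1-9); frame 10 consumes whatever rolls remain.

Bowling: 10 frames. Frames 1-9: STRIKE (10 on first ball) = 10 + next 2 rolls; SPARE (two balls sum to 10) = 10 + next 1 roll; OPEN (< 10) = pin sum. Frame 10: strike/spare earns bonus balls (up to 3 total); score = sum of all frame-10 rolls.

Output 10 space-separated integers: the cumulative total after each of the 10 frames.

Frame 1: SPARE (2+8=10). 10 + next roll (0) = 10. Cumulative: 10
Frame 2: OPEN (0+5=5). Cumulative: 15
Frame 3: SPARE (4+6=10). 10 + next roll (5) = 15. Cumulative: 30
Frame 4: SPARE (5+5=10). 10 + next roll (7) = 17. Cumulative: 47
Frame 5: SPARE (7+3=10). 10 + next roll (2) = 12. Cumulative: 59
Frame 6: OPEN (2+5=7). Cumulative: 66
Frame 7: SPARE (0+10=10). 10 + next roll (9) = 19. Cumulative: 85
Frame 8: OPEN (9+0=9). Cumulative: 94
Frame 9: STRIKE. 10 + next two rolls (5+2) = 17. Cumulative: 111
Frame 10: OPEN. Sum of all frame-10 rolls (5+2) = 7. Cumulative: 118

Answer: 10 15 30 47 59 66 85 94 111 118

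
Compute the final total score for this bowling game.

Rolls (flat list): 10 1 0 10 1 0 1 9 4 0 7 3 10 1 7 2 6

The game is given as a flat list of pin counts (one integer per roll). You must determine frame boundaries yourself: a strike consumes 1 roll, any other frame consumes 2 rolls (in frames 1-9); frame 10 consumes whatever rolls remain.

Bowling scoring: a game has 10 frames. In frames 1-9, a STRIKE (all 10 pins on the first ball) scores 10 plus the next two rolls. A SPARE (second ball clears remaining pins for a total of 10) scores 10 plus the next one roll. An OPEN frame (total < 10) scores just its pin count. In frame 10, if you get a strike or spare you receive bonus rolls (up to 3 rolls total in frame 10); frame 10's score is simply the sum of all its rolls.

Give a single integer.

Frame 1: STRIKE. 10 + next two rolls (1+0) = 11. Cumulative: 11
Frame 2: OPEN (1+0=1). Cumulative: 12
Frame 3: STRIKE. 10 + next two rolls (1+0) = 11. Cumulative: 23
Frame 4: OPEN (1+0=1). Cumulative: 24
Frame 5: SPARE (1+9=10). 10 + next roll (4) = 14. Cumulative: 38
Frame 6: OPEN (4+0=4). Cumulative: 42
Frame 7: SPARE (7+3=10). 10 + next roll (10) = 20. Cumulative: 62
Frame 8: STRIKE. 10 + next two rolls (1+7) = 18. Cumulative: 80
Frame 9: OPEN (1+7=8). Cumulative: 88
Frame 10: OPEN. Sum of all frame-10 rolls (2+6) = 8. Cumulative: 96

Answer: 96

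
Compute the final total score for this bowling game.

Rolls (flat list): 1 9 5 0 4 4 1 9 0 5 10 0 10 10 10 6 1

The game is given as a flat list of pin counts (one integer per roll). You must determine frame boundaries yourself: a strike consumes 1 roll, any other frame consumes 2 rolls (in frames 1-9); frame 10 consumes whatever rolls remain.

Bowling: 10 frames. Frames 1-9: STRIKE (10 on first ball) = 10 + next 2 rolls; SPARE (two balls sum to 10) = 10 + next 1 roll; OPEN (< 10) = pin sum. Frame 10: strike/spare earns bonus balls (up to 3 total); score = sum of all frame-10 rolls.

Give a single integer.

Frame 1: SPARE (1+9=10). 10 + next roll (5) = 15. Cumulative: 15
Frame 2: OPEN (5+0=5). Cumulative: 20
Frame 3: OPEN (4+4=8). Cumulative: 28
Frame 4: SPARE (1+9=10). 10 + next roll (0) = 10. Cumulative: 38
Frame 5: OPEN (0+5=5). Cumulative: 43
Frame 6: STRIKE. 10 + next two rolls (0+10) = 20. Cumulative: 63
Frame 7: SPARE (0+10=10). 10 + next roll (10) = 20. Cumulative: 83
Frame 8: STRIKE. 10 + next two rolls (10+6) = 26. Cumulative: 109
Frame 9: STRIKE. 10 + next two rolls (6+1) = 17. Cumulative: 126
Frame 10: OPEN. Sum of all frame-10 rolls (6+1) = 7. Cumulative: 133

Answer: 133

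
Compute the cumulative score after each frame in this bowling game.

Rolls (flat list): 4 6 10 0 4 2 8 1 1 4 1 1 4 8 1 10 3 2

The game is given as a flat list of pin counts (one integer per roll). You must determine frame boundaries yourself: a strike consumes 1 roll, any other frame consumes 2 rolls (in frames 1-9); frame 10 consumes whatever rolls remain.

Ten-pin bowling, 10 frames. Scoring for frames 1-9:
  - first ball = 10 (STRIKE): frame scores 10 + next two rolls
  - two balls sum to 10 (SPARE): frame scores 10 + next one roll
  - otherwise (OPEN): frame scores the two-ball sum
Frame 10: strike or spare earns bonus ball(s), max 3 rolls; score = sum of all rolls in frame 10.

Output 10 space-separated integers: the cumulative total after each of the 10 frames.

Answer: 20 34 38 49 51 56 61 70 85 90

Derivation:
Frame 1: SPARE (4+6=10). 10 + next roll (10) = 20. Cumulative: 20
Frame 2: STRIKE. 10 + next two rolls (0+4) = 14. Cumulative: 34
Frame 3: OPEN (0+4=4). Cumulative: 38
Frame 4: SPARE (2+8=10). 10 + next roll (1) = 11. Cumulative: 49
Frame 5: OPEN (1+1=2). Cumulative: 51
Frame 6: OPEN (4+1=5). Cumulative: 56
Frame 7: OPEN (1+4=5). Cumulative: 61
Frame 8: OPEN (8+1=9). Cumulative: 70
Frame 9: STRIKE. 10 + next two rolls (3+2) = 15. Cumulative: 85
Frame 10: OPEN. Sum of all frame-10 rolls (3+2) = 5. Cumulative: 90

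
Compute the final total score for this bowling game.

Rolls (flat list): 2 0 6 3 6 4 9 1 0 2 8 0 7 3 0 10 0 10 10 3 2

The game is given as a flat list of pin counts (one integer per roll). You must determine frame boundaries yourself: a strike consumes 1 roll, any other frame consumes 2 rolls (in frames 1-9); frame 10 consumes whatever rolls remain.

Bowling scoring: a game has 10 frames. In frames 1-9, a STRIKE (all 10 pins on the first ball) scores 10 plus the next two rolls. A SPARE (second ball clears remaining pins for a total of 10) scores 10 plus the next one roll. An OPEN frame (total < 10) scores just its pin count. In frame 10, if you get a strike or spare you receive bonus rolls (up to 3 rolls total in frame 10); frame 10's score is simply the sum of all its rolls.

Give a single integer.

Answer: 105

Derivation:
Frame 1: OPEN (2+0=2). Cumulative: 2
Frame 2: OPEN (6+3=9). Cumulative: 11
Frame 3: SPARE (6+4=10). 10 + next roll (9) = 19. Cumulative: 30
Frame 4: SPARE (9+1=10). 10 + next roll (0) = 10. Cumulative: 40
Frame 5: OPEN (0+2=2). Cumulative: 42
Frame 6: OPEN (8+0=8). Cumulative: 50
Frame 7: SPARE (7+3=10). 10 + next roll (0) = 10. Cumulative: 60
Frame 8: SPARE (0+10=10). 10 + next roll (0) = 10. Cumulative: 70
Frame 9: SPARE (0+10=10). 10 + next roll (10) = 20. Cumulative: 90
Frame 10: STRIKE. Sum of all frame-10 rolls (10+3+2) = 15. Cumulative: 105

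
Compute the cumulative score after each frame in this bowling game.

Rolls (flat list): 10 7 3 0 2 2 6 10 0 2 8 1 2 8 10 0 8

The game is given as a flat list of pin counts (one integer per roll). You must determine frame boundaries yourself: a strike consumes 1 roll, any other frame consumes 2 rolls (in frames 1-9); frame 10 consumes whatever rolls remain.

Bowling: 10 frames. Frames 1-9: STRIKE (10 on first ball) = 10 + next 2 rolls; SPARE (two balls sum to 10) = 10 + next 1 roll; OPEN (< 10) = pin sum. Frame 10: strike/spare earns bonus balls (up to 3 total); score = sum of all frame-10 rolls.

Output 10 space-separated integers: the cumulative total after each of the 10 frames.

Frame 1: STRIKE. 10 + next two rolls (7+3) = 20. Cumulative: 20
Frame 2: SPARE (7+3=10). 10 + next roll (0) = 10. Cumulative: 30
Frame 3: OPEN (0+2=2). Cumulative: 32
Frame 4: OPEN (2+6=8). Cumulative: 40
Frame 5: STRIKE. 10 + next two rolls (0+2) = 12. Cumulative: 52
Frame 6: OPEN (0+2=2). Cumulative: 54
Frame 7: OPEN (8+1=9). Cumulative: 63
Frame 8: SPARE (2+8=10). 10 + next roll (10) = 20. Cumulative: 83
Frame 9: STRIKE. 10 + next two rolls (0+8) = 18. Cumulative: 101
Frame 10: OPEN. Sum of all frame-10 rolls (0+8) = 8. Cumulative: 109

Answer: 20 30 32 40 52 54 63 83 101 109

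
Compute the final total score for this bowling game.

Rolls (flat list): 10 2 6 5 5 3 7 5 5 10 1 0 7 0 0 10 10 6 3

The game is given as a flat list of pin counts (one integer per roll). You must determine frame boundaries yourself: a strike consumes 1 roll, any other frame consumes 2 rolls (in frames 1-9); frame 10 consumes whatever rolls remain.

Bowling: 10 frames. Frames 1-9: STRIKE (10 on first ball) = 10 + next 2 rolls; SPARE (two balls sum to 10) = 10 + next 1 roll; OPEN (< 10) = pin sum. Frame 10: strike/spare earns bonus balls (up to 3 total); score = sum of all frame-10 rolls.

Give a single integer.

Frame 1: STRIKE. 10 + next two rolls (2+6) = 18. Cumulative: 18
Frame 2: OPEN (2+6=8). Cumulative: 26
Frame 3: SPARE (5+5=10). 10 + next roll (3) = 13. Cumulative: 39
Frame 4: SPARE (3+7=10). 10 + next roll (5) = 15. Cumulative: 54
Frame 5: SPARE (5+5=10). 10 + next roll (10) = 20. Cumulative: 74
Frame 6: STRIKE. 10 + next two rolls (1+0) = 11. Cumulative: 85
Frame 7: OPEN (1+0=1). Cumulative: 86
Frame 8: OPEN (7+0=7). Cumulative: 93
Frame 9: SPARE (0+10=10). 10 + next roll (10) = 20. Cumulative: 113
Frame 10: STRIKE. Sum of all frame-10 rolls (10+6+3) = 19. Cumulative: 132

Answer: 132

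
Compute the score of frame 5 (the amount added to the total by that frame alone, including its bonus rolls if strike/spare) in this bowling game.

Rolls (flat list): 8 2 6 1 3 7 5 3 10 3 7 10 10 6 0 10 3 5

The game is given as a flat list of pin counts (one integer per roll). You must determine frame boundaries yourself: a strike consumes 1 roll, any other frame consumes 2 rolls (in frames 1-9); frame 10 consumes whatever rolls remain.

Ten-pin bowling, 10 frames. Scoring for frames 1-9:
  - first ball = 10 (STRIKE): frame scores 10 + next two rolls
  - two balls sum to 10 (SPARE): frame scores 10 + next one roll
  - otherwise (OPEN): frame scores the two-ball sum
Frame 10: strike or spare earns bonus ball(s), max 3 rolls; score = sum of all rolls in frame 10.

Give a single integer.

Answer: 20

Derivation:
Frame 1: SPARE (8+2=10). 10 + next roll (6) = 16. Cumulative: 16
Frame 2: OPEN (6+1=7). Cumulative: 23
Frame 3: SPARE (3+7=10). 10 + next roll (5) = 15. Cumulative: 38
Frame 4: OPEN (5+3=8). Cumulative: 46
Frame 5: STRIKE. 10 + next two rolls (3+7) = 20. Cumulative: 66
Frame 6: SPARE (3+7=10). 10 + next roll (10) = 20. Cumulative: 86
Frame 7: STRIKE. 10 + next two rolls (10+6) = 26. Cumulative: 112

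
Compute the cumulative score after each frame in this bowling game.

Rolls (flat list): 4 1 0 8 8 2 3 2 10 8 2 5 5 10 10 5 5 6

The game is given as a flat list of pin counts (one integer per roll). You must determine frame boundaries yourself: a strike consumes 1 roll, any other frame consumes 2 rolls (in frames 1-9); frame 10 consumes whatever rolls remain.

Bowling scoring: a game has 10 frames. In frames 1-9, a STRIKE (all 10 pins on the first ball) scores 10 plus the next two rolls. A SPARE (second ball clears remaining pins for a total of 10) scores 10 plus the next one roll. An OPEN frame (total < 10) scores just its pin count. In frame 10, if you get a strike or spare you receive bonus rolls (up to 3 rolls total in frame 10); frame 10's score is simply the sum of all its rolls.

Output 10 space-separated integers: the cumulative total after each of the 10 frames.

Answer: 5 13 26 31 51 66 86 111 131 147

Derivation:
Frame 1: OPEN (4+1=5). Cumulative: 5
Frame 2: OPEN (0+8=8). Cumulative: 13
Frame 3: SPARE (8+2=10). 10 + next roll (3) = 13. Cumulative: 26
Frame 4: OPEN (3+2=5). Cumulative: 31
Frame 5: STRIKE. 10 + next two rolls (8+2) = 20. Cumulative: 51
Frame 6: SPARE (8+2=10). 10 + next roll (5) = 15. Cumulative: 66
Frame 7: SPARE (5+5=10). 10 + next roll (10) = 20. Cumulative: 86
Frame 8: STRIKE. 10 + next two rolls (10+5) = 25. Cumulative: 111
Frame 9: STRIKE. 10 + next two rolls (5+5) = 20. Cumulative: 131
Frame 10: SPARE. Sum of all frame-10 rolls (5+5+6) = 16. Cumulative: 147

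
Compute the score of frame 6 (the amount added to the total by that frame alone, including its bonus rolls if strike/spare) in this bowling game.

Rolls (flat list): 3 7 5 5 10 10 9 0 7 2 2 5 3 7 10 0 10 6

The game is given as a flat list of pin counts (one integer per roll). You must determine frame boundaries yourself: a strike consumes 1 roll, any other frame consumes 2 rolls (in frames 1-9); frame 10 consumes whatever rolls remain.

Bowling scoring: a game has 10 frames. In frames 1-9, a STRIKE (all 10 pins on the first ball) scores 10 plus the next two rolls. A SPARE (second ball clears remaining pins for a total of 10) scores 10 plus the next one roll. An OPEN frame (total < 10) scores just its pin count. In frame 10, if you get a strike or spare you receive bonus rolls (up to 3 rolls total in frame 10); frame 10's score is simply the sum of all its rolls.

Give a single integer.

Answer: 9

Derivation:
Frame 1: SPARE (3+7=10). 10 + next roll (5) = 15. Cumulative: 15
Frame 2: SPARE (5+5=10). 10 + next roll (10) = 20. Cumulative: 35
Frame 3: STRIKE. 10 + next two rolls (10+9) = 29. Cumulative: 64
Frame 4: STRIKE. 10 + next two rolls (9+0) = 19. Cumulative: 83
Frame 5: OPEN (9+0=9). Cumulative: 92
Frame 6: OPEN (7+2=9). Cumulative: 101
Frame 7: OPEN (2+5=7). Cumulative: 108
Frame 8: SPARE (3+7=10). 10 + next roll (10) = 20. Cumulative: 128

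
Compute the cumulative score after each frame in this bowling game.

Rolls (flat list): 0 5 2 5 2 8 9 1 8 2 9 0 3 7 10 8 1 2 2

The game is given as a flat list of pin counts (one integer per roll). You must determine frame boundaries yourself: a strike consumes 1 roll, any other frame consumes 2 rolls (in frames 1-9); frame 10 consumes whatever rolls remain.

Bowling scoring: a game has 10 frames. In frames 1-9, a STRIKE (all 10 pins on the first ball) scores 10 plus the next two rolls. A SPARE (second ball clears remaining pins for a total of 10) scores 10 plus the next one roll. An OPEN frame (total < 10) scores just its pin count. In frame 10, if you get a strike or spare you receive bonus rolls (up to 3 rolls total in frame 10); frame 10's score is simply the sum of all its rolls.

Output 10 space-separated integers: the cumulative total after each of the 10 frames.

Answer: 5 12 31 49 68 77 97 116 125 129

Derivation:
Frame 1: OPEN (0+5=5). Cumulative: 5
Frame 2: OPEN (2+5=7). Cumulative: 12
Frame 3: SPARE (2+8=10). 10 + next roll (9) = 19. Cumulative: 31
Frame 4: SPARE (9+1=10). 10 + next roll (8) = 18. Cumulative: 49
Frame 5: SPARE (8+2=10). 10 + next roll (9) = 19. Cumulative: 68
Frame 6: OPEN (9+0=9). Cumulative: 77
Frame 7: SPARE (3+7=10). 10 + next roll (10) = 20. Cumulative: 97
Frame 8: STRIKE. 10 + next two rolls (8+1) = 19. Cumulative: 116
Frame 9: OPEN (8+1=9). Cumulative: 125
Frame 10: OPEN. Sum of all frame-10 rolls (2+2) = 4. Cumulative: 129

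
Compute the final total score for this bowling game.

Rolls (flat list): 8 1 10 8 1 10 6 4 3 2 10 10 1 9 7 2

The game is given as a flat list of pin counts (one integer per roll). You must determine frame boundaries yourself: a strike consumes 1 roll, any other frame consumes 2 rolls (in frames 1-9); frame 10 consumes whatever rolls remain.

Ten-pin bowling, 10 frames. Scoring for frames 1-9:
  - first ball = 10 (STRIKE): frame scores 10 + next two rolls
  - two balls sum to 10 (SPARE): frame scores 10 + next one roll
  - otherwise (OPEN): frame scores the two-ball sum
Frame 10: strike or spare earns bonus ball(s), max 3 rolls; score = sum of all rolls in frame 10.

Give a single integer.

Frame 1: OPEN (8+1=9). Cumulative: 9
Frame 2: STRIKE. 10 + next two rolls (8+1) = 19. Cumulative: 28
Frame 3: OPEN (8+1=9). Cumulative: 37
Frame 4: STRIKE. 10 + next two rolls (6+4) = 20. Cumulative: 57
Frame 5: SPARE (6+4=10). 10 + next roll (3) = 13. Cumulative: 70
Frame 6: OPEN (3+2=5). Cumulative: 75
Frame 7: STRIKE. 10 + next two rolls (10+1) = 21. Cumulative: 96
Frame 8: STRIKE. 10 + next two rolls (1+9) = 20. Cumulative: 116
Frame 9: SPARE (1+9=10). 10 + next roll (7) = 17. Cumulative: 133
Frame 10: OPEN. Sum of all frame-10 rolls (7+2) = 9. Cumulative: 142

Answer: 142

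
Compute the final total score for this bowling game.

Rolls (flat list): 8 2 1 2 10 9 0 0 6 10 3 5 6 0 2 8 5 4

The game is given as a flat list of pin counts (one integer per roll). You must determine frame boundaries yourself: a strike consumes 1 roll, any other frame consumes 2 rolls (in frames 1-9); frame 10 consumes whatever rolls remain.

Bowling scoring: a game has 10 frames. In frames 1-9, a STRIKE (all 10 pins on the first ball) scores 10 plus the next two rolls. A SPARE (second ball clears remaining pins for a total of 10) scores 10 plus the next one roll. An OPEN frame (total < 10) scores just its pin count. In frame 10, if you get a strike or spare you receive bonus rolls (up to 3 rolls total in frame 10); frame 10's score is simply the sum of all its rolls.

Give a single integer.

Answer: 104

Derivation:
Frame 1: SPARE (8+2=10). 10 + next roll (1) = 11. Cumulative: 11
Frame 2: OPEN (1+2=3). Cumulative: 14
Frame 3: STRIKE. 10 + next two rolls (9+0) = 19. Cumulative: 33
Frame 4: OPEN (9+0=9). Cumulative: 42
Frame 5: OPEN (0+6=6). Cumulative: 48
Frame 6: STRIKE. 10 + next two rolls (3+5) = 18. Cumulative: 66
Frame 7: OPEN (3+5=8). Cumulative: 74
Frame 8: OPEN (6+0=6). Cumulative: 80
Frame 9: SPARE (2+8=10). 10 + next roll (5) = 15. Cumulative: 95
Frame 10: OPEN. Sum of all frame-10 rolls (5+4) = 9. Cumulative: 104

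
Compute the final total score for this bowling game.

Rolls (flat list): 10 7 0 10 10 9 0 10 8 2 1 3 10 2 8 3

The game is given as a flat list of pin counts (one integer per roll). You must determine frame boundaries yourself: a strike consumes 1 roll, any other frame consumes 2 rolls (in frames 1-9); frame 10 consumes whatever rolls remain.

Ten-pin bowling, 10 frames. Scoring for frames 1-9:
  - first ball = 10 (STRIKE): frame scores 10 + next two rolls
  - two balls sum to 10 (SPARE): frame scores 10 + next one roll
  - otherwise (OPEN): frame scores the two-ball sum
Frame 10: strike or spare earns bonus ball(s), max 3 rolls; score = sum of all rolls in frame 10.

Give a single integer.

Frame 1: STRIKE. 10 + next two rolls (7+0) = 17. Cumulative: 17
Frame 2: OPEN (7+0=7). Cumulative: 24
Frame 3: STRIKE. 10 + next two rolls (10+9) = 29. Cumulative: 53
Frame 4: STRIKE. 10 + next two rolls (9+0) = 19. Cumulative: 72
Frame 5: OPEN (9+0=9). Cumulative: 81
Frame 6: STRIKE. 10 + next two rolls (8+2) = 20. Cumulative: 101
Frame 7: SPARE (8+2=10). 10 + next roll (1) = 11. Cumulative: 112
Frame 8: OPEN (1+3=4). Cumulative: 116
Frame 9: STRIKE. 10 + next two rolls (2+8) = 20. Cumulative: 136
Frame 10: SPARE. Sum of all frame-10 rolls (2+8+3) = 13. Cumulative: 149

Answer: 149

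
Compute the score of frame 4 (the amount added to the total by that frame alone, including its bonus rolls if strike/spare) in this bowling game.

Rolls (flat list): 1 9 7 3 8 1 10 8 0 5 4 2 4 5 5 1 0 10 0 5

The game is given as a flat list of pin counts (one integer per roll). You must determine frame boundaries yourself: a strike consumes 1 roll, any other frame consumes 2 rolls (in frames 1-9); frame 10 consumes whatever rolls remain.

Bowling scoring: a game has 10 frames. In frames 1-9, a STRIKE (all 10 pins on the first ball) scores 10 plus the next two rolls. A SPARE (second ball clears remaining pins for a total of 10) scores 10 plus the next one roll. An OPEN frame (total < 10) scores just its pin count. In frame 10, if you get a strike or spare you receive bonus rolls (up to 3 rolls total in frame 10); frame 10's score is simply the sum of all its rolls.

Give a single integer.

Answer: 18

Derivation:
Frame 1: SPARE (1+9=10). 10 + next roll (7) = 17. Cumulative: 17
Frame 2: SPARE (7+3=10). 10 + next roll (8) = 18. Cumulative: 35
Frame 3: OPEN (8+1=9). Cumulative: 44
Frame 4: STRIKE. 10 + next two rolls (8+0) = 18. Cumulative: 62
Frame 5: OPEN (8+0=8). Cumulative: 70
Frame 6: OPEN (5+4=9). Cumulative: 79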